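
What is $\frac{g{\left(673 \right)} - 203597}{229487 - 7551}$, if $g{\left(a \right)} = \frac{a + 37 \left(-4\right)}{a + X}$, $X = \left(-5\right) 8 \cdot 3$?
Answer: $- \frac{2010511}{2191618} \approx -0.91736$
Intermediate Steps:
$X = -120$ ($X = \left(-40\right) 3 = -120$)
$g{\left(a \right)} = \frac{-148 + a}{-120 + a}$ ($g{\left(a \right)} = \frac{a + 37 \left(-4\right)}{a - 120} = \frac{a - 148}{-120 + a} = \frac{-148 + a}{-120 + a}$)
$\frac{g{\left(673 \right)} - 203597}{229487 - 7551} = \frac{\frac{-148 + 673}{-120 + 673} - 203597}{229487 - 7551} = \frac{\frac{1}{553} \cdot 525 - 203597}{221936} = \left(\frac{1}{553} \cdot 525 - 203597\right) \frac{1}{221936} = \left(\frac{75}{79} - 203597\right) \frac{1}{221936} = \left(- \frac{16084088}{79}\right) \frac{1}{221936} = - \frac{2010511}{2191618}$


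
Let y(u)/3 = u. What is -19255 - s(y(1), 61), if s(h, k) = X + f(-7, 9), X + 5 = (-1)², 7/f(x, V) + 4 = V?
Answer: -96262/5 ≈ -19252.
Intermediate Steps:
y(u) = 3*u
f(x, V) = 7/(-4 + V)
X = -4 (X = -5 + (-1)² = -5 + 1 = -4)
s(h, k) = -13/5 (s(h, k) = -4 + 7/(-4 + 9) = -4 + 7/5 = -13/5)
-19255 - s(y(1), 61) = -19255 - 1*(-13/5) = -19255 + 13/5 = -96262/5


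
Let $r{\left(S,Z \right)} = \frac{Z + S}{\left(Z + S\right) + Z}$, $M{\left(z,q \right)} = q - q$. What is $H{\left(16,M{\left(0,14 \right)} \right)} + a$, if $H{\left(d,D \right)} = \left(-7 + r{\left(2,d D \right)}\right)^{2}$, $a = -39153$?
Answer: $-39117$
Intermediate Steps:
$M{\left(z,q \right)} = 0$
$r{\left(S,Z \right)} = \frac{S + Z}{S + 2 Z}$ ($r{\left(S,Z \right)} = \frac{S + Z}{\left(S + Z\right) + Z} = \frac{S + Z}{S + 2 Z}$)
$H{\left(d,D \right)} = \left(-7 + \frac{2 + D d}{2 + 2 D d}\right)^{2}$ ($H{\left(d,D \right)} = \left(-7 + \frac{2 + d D}{2 + 2 d D}\right)^{2} = \left(-7 + \frac{2 + D d}{2 + 2 D d}\right)^{2}$)
$H{\left(16,M{\left(0,14 \right)} \right)} + a = \frac{\left(12 + 13 \cdot 0 \cdot 16\right)^{2}}{4 \left(1 + 0 \cdot 16\right)^{2}} - 39153 = \frac{\left(12 + 0\right)^{2}}{4 \left(1 + 0\right)^{2}} - 39153 = \frac{12^{2}}{4 \cdot 1} - 39153 = \frac{1}{4} \cdot 1 \cdot 144 - 39153 = 36 - 39153 = -39117$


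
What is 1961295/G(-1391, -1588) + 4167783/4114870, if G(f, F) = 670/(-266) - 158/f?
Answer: -1493060038859550657/1830997818770 ≈ -8.1544e+5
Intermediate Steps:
G(f, F) = -335/133 - 158/f (G(f, F) = 670*(-1/266) - 158/f = -335/133 - 158/f)
1961295/G(-1391, -1588) + 4167783/4114870 = 1961295/(-335/133 - 158/(-1391)) + 4167783/4114870 = 1961295/(-335/133 - 158*(-1/1391)) + 4167783*(1/4114870) = 1961295/(-335/133 + 158/1391) + 4167783/4114870 = 1961295/(-444971/185003) + 4167783/4114870 = 1961295*(-185003/444971) + 4167783/4114870 = -362845458885/444971 + 4167783/4114870 = -1493060038859550657/1830997818770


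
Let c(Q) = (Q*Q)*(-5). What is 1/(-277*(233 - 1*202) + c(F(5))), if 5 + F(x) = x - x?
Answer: -1/8712 ≈ -0.00011478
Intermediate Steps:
F(x) = -5 (F(x) = -5 + (x - x) = -5 + 0 = -5)
c(Q) = -5*Q**2 (c(Q) = Q**2*(-5) = -5*Q**2)
1/(-277*(233 - 1*202) + c(F(5))) = 1/(-277*(233 - 1*202) - 5*(-5)**2) = 1/(-277*(233 - 202) - 5*25) = 1/(-277*31 - 125) = 1/(-8587 - 125) = 1/(-8712) = -1/8712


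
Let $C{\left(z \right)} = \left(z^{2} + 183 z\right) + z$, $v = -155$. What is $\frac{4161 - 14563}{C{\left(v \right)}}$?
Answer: $\frac{10402}{4495} \approx 2.3141$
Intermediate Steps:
$C{\left(z \right)} = z^{2} + 184 z$
$\frac{4161 - 14563}{C{\left(v \right)}} = \frac{4161 - 14563}{\left(-155\right) \left(184 - 155\right)} = - \frac{10402}{\left(-155\right) 29} = - \frac{10402}{-4495} = \left(-10402\right) \left(- \frac{1}{4495}\right) = \frac{10402}{4495}$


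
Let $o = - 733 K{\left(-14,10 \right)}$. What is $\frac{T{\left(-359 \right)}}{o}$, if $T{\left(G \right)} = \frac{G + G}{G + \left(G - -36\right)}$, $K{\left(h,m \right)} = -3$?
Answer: $\frac{359}{749859} \approx 0.00047876$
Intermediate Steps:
$T{\left(G \right)} = \frac{2 G}{36 + 2 G}$ ($T{\left(G \right)} = \frac{2 G}{G + \left(G + 36\right)} = \frac{2 G}{G + \left(36 + G\right)} = \frac{2 G}{36 + 2 G}$)
$o = 2199$ ($o = \left(-733\right) \left(-3\right) = 2199$)
$\frac{T{\left(-359 \right)}}{o} = \frac{\left(-359\right) \frac{1}{18 - 359}}{2199} = - \frac{359}{-341} \cdot \frac{1}{2199} = \left(-359\right) \left(- \frac{1}{341}\right) \frac{1}{2199} = \frac{359}{341} \cdot \frac{1}{2199} = \frac{359}{749859}$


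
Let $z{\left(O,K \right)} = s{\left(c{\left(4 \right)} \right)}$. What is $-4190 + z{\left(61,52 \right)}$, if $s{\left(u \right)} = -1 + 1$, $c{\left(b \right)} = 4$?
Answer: $-4190$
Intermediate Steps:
$s{\left(u \right)} = 0$
$z{\left(O,K \right)} = 0$
$-4190 + z{\left(61,52 \right)} = -4190 + 0 = -4190$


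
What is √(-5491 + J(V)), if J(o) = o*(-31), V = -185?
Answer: 2*√61 ≈ 15.620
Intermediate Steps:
J(o) = -31*o
√(-5491 + J(V)) = √(-5491 - 31*(-185)) = √(-5491 + 5735) = √244 = 2*√61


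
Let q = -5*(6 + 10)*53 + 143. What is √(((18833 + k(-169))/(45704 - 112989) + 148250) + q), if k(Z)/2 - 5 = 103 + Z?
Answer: 3*√72513163325310/67285 ≈ 379.67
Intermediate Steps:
k(Z) = 216 + 2*Z (k(Z) = 10 + 2*(103 + Z) = 10 + (206 + 2*Z) = 216 + 2*Z)
q = -4097 (q = -5*16*53 + 143 = -80*53 + 143 = -4240 + 143 = -4097)
√(((18833 + k(-169))/(45704 - 112989) + 148250) + q) = √(((18833 + (216 + 2*(-169)))/(45704 - 112989) + 148250) - 4097) = √(((18833 + (216 - 338))/(-67285) + 148250) - 4097) = √(((18833 - 122)*(-1/67285) + 148250) - 4097) = √((18711*(-1/67285) + 148250) - 4097) = √((-18711/67285 + 148250) - 4097) = √(9974982539/67285 - 4097) = √(9699315894/67285) = 3*√72513163325310/67285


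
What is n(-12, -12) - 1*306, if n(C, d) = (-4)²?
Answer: -290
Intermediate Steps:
n(C, d) = 16
n(-12, -12) - 1*306 = 16 - 1*306 = 16 - 306 = -290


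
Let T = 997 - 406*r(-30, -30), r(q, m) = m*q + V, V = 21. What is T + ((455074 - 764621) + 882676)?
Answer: 200200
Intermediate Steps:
r(q, m) = 21 + m*q (r(q, m) = m*q + 21 = 21 + m*q)
T = -372929 (T = 997 - 406*(21 - 30*(-30)) = 997 - 406*(21 + 900) = 997 - 406*921 = 997 - 373926 = -372929)
T + ((455074 - 764621) + 882676) = -372929 + ((455074 - 764621) + 882676) = -372929 + (-309547 + 882676) = -372929 + 573129 = 200200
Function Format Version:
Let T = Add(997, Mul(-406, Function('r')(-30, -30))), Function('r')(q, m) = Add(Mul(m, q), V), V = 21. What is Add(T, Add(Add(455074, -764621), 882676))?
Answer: 200200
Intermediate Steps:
Function('r')(q, m) = Add(21, Mul(m, q)) (Function('r')(q, m) = Add(Mul(m, q), 21) = Add(21, Mul(m, q)))
T = -372929 (T = Add(997, Mul(-406, Add(21, Mul(-30, -30)))) = Add(997, Mul(-406, Add(21, 900))) = Add(997, Mul(-406, 921)) = Add(997, -373926) = -372929)
Add(T, Add(Add(455074, -764621), 882676)) = Add(-372929, Add(Add(455074, -764621), 882676)) = Add(-372929, Add(-309547, 882676)) = Add(-372929, 573129) = 200200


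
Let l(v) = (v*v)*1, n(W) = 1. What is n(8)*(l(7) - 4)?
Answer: 45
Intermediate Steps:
l(v) = v**2 (l(v) = v**2*1 = v**2)
n(8)*(l(7) - 4) = 1*(7**2 - 4) = 1*(49 - 4) = 1*45 = 45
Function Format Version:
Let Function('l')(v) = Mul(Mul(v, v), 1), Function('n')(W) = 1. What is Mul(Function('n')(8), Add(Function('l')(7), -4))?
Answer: 45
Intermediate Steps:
Function('l')(v) = Pow(v, 2) (Function('l')(v) = Mul(Pow(v, 2), 1) = Pow(v, 2))
Mul(Function('n')(8), Add(Function('l')(7), -4)) = Mul(1, Add(Pow(7, 2), -4)) = Mul(1, Add(49, -4)) = Mul(1, 45) = 45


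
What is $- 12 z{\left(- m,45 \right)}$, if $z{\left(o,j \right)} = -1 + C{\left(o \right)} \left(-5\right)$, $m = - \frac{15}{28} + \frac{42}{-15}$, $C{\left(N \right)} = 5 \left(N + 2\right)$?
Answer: $\frac{11289}{7} \approx 1612.7$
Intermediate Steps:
$C{\left(N \right)} = 10 + 5 N$ ($C{\left(N \right)} = 5 \left(2 + N\right) = 10 + 5 N$)
$m = - \frac{467}{140}$ ($m = \left(-15\right) \frac{1}{28} + 42 \left(- \frac{1}{15}\right) = - \frac{15}{28} - \frac{14}{5} = - \frac{467}{140} \approx -3.3357$)
$z{\left(o,j \right)} = -51 - 25 o$ ($z{\left(o,j \right)} = -1 + \left(10 + 5 o\right) \left(-5\right) = -1 - \left(50 + 25 o\right) = -51 - 25 o$)
$- 12 z{\left(- m,45 \right)} = - 12 \left(-51 - 25 \left(\left(-1\right) \left(- \frac{467}{140}\right)\right)\right) = - 12 \left(-51 - \frac{2335}{28}\right) = \left(-12\right) \left(- \frac{3763}{28}\right) = \frac{11289}{7}$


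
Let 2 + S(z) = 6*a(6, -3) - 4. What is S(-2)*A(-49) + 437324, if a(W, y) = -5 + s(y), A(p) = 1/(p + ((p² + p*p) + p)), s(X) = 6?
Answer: 437324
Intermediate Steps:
A(p) = 1/(2*p + 2*p²) (A(p) = 1/(p + ((p² + p²) + p)) = 1/(p + (2*p² + p)) = 1/(p + (p + 2*p²)) = 1/(2*p + 2*p²))
a(W, y) = 1 (a(W, y) = -5 + 6 = 1)
S(z) = 0 (S(z) = -2 + (6*1 - 4) = -2 + (6 - 4) = -2 + 2 = 0)
S(-2)*A(-49) + 437324 = 0*((½)/(-49*(1 - 49))) + 437324 = 0*((½)*(-1/49)/(-48)) + 437324 = 0*((½)*(-1/49)*(-1/48)) + 437324 = 0*(1/4704) + 437324 = 0 + 437324 = 437324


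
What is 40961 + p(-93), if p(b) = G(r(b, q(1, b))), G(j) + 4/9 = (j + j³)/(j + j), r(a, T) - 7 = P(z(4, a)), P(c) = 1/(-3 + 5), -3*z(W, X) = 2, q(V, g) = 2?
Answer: 2951221/72 ≈ 40989.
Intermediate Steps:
z(W, X) = -⅔ (z(W, X) = -⅓*2 = -⅔)
P(c) = ½ (P(c) = 1/2 = ½)
r(a, T) = 15/2 (r(a, T) = 7 + ½ = 15/2)
G(j) = -4/9 + (j + j³)/(2*j) (G(j) = -4/9 + (j + j³)/(j + j) = -4/9 + (j + j³)/((2*j)) = -4/9 + (j + j³)*(1/(2*j)) = -4/9 + (j + j³)/(2*j))
p(b) = 2029/72 (p(b) = 1/18 + (15/2)²/2 = 1/18 + (½)*(225/4) = 1/18 + 225/8 = 2029/72)
40961 + p(-93) = 40961 + 2029/72 = 2951221/72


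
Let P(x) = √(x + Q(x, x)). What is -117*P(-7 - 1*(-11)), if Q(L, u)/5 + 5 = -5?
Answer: -117*I*√46 ≈ -793.53*I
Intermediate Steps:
Q(L, u) = -50 (Q(L, u) = -25 + 5*(-5) = -25 - 25 = -50)
P(x) = √(-50 + x) (P(x) = √(x - 50) = √(-50 + x))
-117*P(-7 - 1*(-11)) = -117*√(-50 + (-7 - 1*(-11))) = -117*√(-50 + (-7 + 11)) = -117*√(-50 + 4) = -117*I*√46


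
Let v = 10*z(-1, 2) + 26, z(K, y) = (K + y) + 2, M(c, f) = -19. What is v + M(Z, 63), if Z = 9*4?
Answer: 37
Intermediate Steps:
Z = 36
z(K, y) = 2 + K + y
v = 56 (v = 10*(2 - 1 + 2) + 26 = 10*3 + 26 = 30 + 26 = 56)
v + M(Z, 63) = 56 - 19 = 37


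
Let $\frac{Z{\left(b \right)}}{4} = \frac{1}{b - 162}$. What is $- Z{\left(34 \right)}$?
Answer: $\frac{1}{32} \approx 0.03125$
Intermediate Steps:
$Z{\left(b \right)} = \frac{4}{-162 + b}$ ($Z{\left(b \right)} = \frac{4}{b - 162} = \frac{4}{-162 + b}$)
$- Z{\left(34 \right)} = - \frac{4}{-162 + 34} = - \frac{4}{-128} = - \frac{4 \left(-1\right)}{128} = \left(-1\right) \left(- \frac{1}{32}\right) = \frac{1}{32}$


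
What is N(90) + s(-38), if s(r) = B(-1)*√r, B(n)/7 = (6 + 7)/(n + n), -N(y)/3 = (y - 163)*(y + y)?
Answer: 39420 - 91*I*√38/2 ≈ 39420.0 - 280.48*I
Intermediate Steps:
N(y) = -6*y*(-163 + y) (N(y) = -3*(y - 163)*(y + y) = -3*(-163 + y)*2*y = -6*y*(-163 + y))
B(n) = 91/(2*n) (B(n) = 7*((6 + 7)/(n + n)) = 7*(13/((2*n))) = 7*(13*(1/(2*n))) = 7*(13/(2*n)) = 91/(2*n))
s(r) = -91*√r/2 (s(r) = ((91/2)/(-1))*√r = ((91/2)*(-1))*√r = -91*√r/2)
N(90) + s(-38) = 6*90*(163 - 1*90) - 91*I*√38/2 = 6*90*(163 - 90) - 91*I*√38/2 = 6*90*73 - 91*I*√38/2 = 39420 - 91*I*√38/2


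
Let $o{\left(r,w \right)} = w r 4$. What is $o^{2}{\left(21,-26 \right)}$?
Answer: $4769856$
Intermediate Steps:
$o{\left(r,w \right)} = 4 r w$ ($o{\left(r,w \right)} = r w 4 = 4 r w$)
$o^{2}{\left(21,-26 \right)} = \left(4 \cdot 21 \left(-26\right)\right)^{2} = \left(-2184\right)^{2} = 4769856$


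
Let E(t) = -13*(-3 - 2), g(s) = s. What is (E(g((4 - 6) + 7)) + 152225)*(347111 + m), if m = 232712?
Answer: 88301244670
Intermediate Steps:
E(t) = 65 (E(t) = -13*(-5) = 65)
(E(g((4 - 6) + 7)) + 152225)*(347111 + m) = (65 + 152225)*(347111 + 232712) = 152290*579823 = 88301244670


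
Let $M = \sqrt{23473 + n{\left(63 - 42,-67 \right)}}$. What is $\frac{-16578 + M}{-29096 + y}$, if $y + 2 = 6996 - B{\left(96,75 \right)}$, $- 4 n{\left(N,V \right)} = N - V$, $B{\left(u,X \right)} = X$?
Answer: $\frac{16578}{22177} - \frac{\sqrt{23451}}{22177} \approx 0.74063$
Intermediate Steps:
$n{\left(N,V \right)} = - \frac{N}{4} + \frac{V}{4}$ ($n{\left(N,V \right)} = - \frac{N - V}{4} = - \frac{N}{4} + \frac{V}{4}$)
$M = \sqrt{23451}$ ($M = \sqrt{23473 - \left(\frac{67}{4} + \frac{63 - 42}{4}\right)} = \sqrt{23473 - 22} = \sqrt{23451} \approx 153.14$)
$y = 6919$ ($y = -2 + \left(6996 - 75\right) = -2 + 6921 = 6919$)
$\frac{-16578 + M}{-29096 + y} = \frac{-16578 + \sqrt{23451}}{-29096 + 6919} = \frac{-16578 + \sqrt{23451}}{-22177} = \left(-16578 + \sqrt{23451}\right) \left(- \frac{1}{22177}\right) = \frac{16578}{22177} - \frac{\sqrt{23451}}{22177}$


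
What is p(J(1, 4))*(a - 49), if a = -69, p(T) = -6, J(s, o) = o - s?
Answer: 708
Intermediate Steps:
p(J(1, 4))*(a - 49) = -6*(-69 - 49) = -6*(-118) = 708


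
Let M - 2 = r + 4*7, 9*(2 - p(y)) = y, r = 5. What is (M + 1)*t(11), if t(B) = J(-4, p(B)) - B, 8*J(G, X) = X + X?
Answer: -389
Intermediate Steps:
p(y) = 2 - y/9
J(G, X) = X/4 (J(G, X) = (X + X)/8 = (2*X)/8 = X/4)
M = 35 (M = 2 + (5 + 4*7) = 2 + (5 + 28) = 2 + 33 = 35)
t(B) = ½ - 37*B/36 (t(B) = (2 - B/9)/4 - B = (½ - B/36) - B = ½ - 37*B/36)
(M + 1)*t(11) = (35 + 1)*(½ - 37/36*11) = 36*(½ - 407/36) = 36*(-389/36) = -389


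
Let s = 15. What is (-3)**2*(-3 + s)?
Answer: 108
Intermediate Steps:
(-3)**2*(-3 + s) = (-3)**2*(-3 + 15) = 9*12 = 108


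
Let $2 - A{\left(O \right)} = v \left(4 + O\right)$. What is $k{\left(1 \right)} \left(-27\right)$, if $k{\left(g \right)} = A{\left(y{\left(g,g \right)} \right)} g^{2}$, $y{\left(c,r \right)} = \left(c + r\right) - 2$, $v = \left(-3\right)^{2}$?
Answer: $918$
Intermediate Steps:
$v = 9$
$y{\left(c,r \right)} = -2 + c + r$
$A{\left(O \right)} = -34 - 9 O$ ($A{\left(O \right)} = 2 - 9 \left(4 + O\right) = 2 - \left(36 + 9 O\right) = -34 - 9 O$)
$k{\left(g \right)} = g^{2} \left(-16 - 18 g\right)$ ($k{\left(g \right)} = \left(-34 - 9 \left(-2 + g + g\right)\right) g^{2} = \left(-34 - 9 \left(-2 + 2 g\right)\right) g^{2} = \left(-34 - \left(-18 + 18 g\right)\right) g^{2} = \left(-16 - 18 g\right) g^{2} = g^{2} \left(-16 - 18 g\right)$)
$k{\left(1 \right)} \left(-27\right) = 1^{2} \left(-16 - 18\right) \left(-27\right) = 1 \left(-16 - 18\right) \left(-27\right) = 1 \left(-34\right) \left(-27\right) = \left(-34\right) \left(-27\right) = 918$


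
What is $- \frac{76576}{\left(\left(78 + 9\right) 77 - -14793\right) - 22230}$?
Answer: $\frac{38288}{369} \approx 103.76$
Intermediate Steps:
$- \frac{76576}{\left(\left(78 + 9\right) 77 - -14793\right) - 22230} = - \frac{76576}{\left(87 \cdot 77 + 14793\right) - 22230} = - \frac{76576}{\left(6699 + 14793\right) - 22230} = - \frac{76576}{21492 - 22230} = - \frac{76576}{-738} = \left(-76576\right) \left(- \frac{1}{738}\right) = \frac{38288}{369}$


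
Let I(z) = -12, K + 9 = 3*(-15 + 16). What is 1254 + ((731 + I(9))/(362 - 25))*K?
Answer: 418284/337 ≈ 1241.2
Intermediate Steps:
K = -6 (K = -9 + 3*(-15 + 16) = -9 + 3*1 = -9 + 3 = -6)
1254 + ((731 + I(9))/(362 - 25))*K = 1254 + ((731 - 12)/(362 - 25))*(-6) = 1254 + (719/337)*(-6) = 1254 - 4314/337 = 418284/337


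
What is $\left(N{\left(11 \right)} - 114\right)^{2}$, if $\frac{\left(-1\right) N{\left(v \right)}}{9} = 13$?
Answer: $53361$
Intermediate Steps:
$N{\left(v \right)} = -117$ ($N{\left(v \right)} = \left(-9\right) 13 = -117$)
$\left(N{\left(11 \right)} - 114\right)^{2} = \left(-117 - 114\right)^{2} = \left(-231\right)^{2} = 53361$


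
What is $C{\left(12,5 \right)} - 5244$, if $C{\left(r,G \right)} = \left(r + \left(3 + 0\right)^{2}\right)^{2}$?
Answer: $-4803$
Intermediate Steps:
$C{\left(r,G \right)} = \left(9 + r\right)^{2}$ ($C{\left(r,G \right)} = \left(r + 3^{2}\right)^{2} = \left(r + 9\right)^{2} = \left(9 + r\right)^{2}$)
$C{\left(12,5 \right)} - 5244 = \left(9 + 12\right)^{2} - 5244 = 21^{2} - 5244 = 441 - 5244 = -4803$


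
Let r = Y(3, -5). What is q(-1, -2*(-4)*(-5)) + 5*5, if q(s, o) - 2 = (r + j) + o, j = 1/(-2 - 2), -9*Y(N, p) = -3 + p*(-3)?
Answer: -175/12 ≈ -14.583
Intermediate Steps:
Y(N, p) = 1/3 + p/3 (Y(N, p) = -(-3 + p*(-3))/9 = -(-3 - 3*p)/9 = 1/3 + p/3)
j = -1/4 (j = 1/(-4) = -1/4 ≈ -0.25000)
r = -4/3 (r = 1/3 + (1/3)*(-5) = 1/3 - 5/3 = -4/3 ≈ -1.3333)
q(s, o) = 5/12 + o (q(s, o) = 2 + ((-4/3 - 1/4) + o) = 2 + (-19/12 + o) = 5/12 + o)
q(-1, -2*(-4)*(-5)) + 5*5 = (5/12 - 2*(-4)*(-5)) + 5*5 = (5/12 + 8*(-5)) + 25 = (5/12 - 40) + 25 = -475/12 + 25 = -175/12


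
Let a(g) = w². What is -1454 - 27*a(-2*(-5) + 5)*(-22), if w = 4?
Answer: 8050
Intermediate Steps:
a(g) = 16 (a(g) = 4² = 16)
-1454 - 27*a(-2*(-5) + 5)*(-22) = -1454 - 27*16*(-22) = -1454 - 432*(-22) = -1454 - 1*(-9504) = -1454 + 9504 = 8050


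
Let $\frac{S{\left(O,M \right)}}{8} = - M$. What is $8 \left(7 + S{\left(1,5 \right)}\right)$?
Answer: $-264$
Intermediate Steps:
$S{\left(O,M \right)} = - 8 M$ ($S{\left(O,M \right)} = 8 \left(- M\right) = - 8 M$)
$8 \left(7 + S{\left(1,5 \right)}\right) = 8 \left(7 - 40\right) = 8 \left(-33\right) = -264$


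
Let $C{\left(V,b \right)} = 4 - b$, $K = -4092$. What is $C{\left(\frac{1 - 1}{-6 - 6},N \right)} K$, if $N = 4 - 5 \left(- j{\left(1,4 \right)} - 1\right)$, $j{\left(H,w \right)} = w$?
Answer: $102300$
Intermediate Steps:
$N = 29$ ($N = 4 - 5 \left(\left(-1\right) 4 - 1\right) = 4 - 5 \left(-4 - 1\right) = 4 - -25 = 4 + 25 = 29$)
$C{\left(\frac{1 - 1}{-6 - 6},N \right)} K = \left(4 - 29\right) \left(-4092\right) = \left(-25\right) \left(-4092\right) = 102300$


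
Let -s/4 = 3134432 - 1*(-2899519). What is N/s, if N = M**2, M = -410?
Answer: -42025/6033951 ≈ -0.0069648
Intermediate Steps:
s = -24135804 (s = -4*(3134432 - 1*(-2899519)) = -4*(3134432 + 2899519) = -4*6033951 = -24135804)
N = 168100 (N = (-410)**2 = 168100)
N/s = 168100/(-24135804) = 168100*(-1/24135804) = -42025/6033951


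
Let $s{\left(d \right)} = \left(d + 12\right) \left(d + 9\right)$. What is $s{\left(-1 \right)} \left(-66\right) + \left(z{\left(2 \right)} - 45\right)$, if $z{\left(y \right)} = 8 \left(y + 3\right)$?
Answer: $-5813$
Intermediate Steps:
$s{\left(d \right)} = \left(9 + d\right) \left(12 + d\right)$ ($s{\left(d \right)} = \left(12 + d\right) \left(9 + d\right) = \left(9 + d\right) \left(12 + d\right)$)
$z{\left(y \right)} = 24 + 8 y$ ($z{\left(y \right)} = 8 \left(3 + y\right) = 24 + 8 y$)
$s{\left(-1 \right)} \left(-66\right) + \left(z{\left(2 \right)} - 45\right) = \left(108 + \left(-1\right)^{2} + 21 \left(-1\right)\right) \left(-66\right) + \left(\left(24 + 8 \cdot 2\right) - 45\right) = \left(108 + 1 - 21\right) \left(-66\right) + \left(\left(24 + 16\right) - 45\right) = 88 \left(-66\right) + \left(40 - 45\right) = -5808 - 5 = -5813$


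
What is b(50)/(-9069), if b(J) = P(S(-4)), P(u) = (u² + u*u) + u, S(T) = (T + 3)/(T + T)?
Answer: -5/290208 ≈ -1.7229e-5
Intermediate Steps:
S(T) = (3 + T)/(2*T) (S(T) = (3 + T)/((2*T)) = (3 + T)*(1/(2*T)) = (3 + T)/(2*T))
P(u) = u + 2*u² (P(u) = (u² + u²) + u = 2*u² + u = u + 2*u²)
b(J) = 5/32 (b(J) = ((½)*(3 - 4)/(-4))*(1 + 2*((½)*(3 - 4)/(-4))) = ((½)*(-¼)*(-1))*(1 + 2*((½)*(-¼)*(-1))) = (1 + 2*(⅛))/8 = (1 + ¼)/8 = (⅛)*(5/4) = 5/32)
b(50)/(-9069) = (5/32)/(-9069) = (5/32)*(-1/9069) = -5/290208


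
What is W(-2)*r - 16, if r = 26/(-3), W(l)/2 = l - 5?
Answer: 316/3 ≈ 105.33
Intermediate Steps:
W(l) = -10 + 2*l (W(l) = 2*(l - 5) = 2*(-5 + l) = -10 + 2*l)
r = -26/3 (r = 26*(-⅓) = -26/3 ≈ -8.6667)
W(-2)*r - 16 = (-10 + 2*(-2))*(-26/3) - 16 = (-10 - 4)*(-26/3) - 16 = -14*(-26/3) - 16 = 364/3 - 16 = 316/3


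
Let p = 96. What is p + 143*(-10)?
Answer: -1334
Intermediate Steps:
p + 143*(-10) = 96 + 143*(-10) = 96 - 1430 = -1334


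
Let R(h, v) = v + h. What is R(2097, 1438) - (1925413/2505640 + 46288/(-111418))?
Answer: 493389707815943/139586698760 ≈ 3534.6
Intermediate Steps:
R(h, v) = h + v
R(2097, 1438) - (1925413/2505640 + 46288/(-111418)) = (2097 + 1438) - (1925413/2505640 + 46288/(-111418)) = 3535 - (1925413*(1/2505640) + 46288*(-1/111418)) = 3535 - (1925413/2505640 - 23144/55709) = 3535 - 1*49272300657/139586698760 = 3535 - 49272300657/139586698760 = 493389707815943/139586698760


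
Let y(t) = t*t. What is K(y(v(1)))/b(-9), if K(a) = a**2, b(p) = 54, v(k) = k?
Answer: 1/54 ≈ 0.018519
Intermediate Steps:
y(t) = t**2
K(y(v(1)))/b(-9) = (1**2)**2/54 = 1**2*(1/54) = 1*(1/54) = 1/54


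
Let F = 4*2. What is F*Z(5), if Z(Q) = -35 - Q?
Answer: -320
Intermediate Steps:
F = 8
F*Z(5) = 8*(-35 - 1*5) = 8*(-35 - 5) = 8*(-40) = -320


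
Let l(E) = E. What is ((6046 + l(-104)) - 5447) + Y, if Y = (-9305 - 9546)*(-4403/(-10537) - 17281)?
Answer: 3432498863209/10537 ≈ 3.2576e+8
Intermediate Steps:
Y = 3432493647394/10537 (Y = -18851*(-4403*(-1/10537) - 17281) = -18851*(4403/10537 - 17281) = -18851*(-182085494/10537) = 3432493647394/10537 ≈ 3.2576e+8)
((6046 + l(-104)) - 5447) + Y = ((6046 - 104) - 5447) + 3432493647394/10537 = (5942 - 5447) + 3432493647394/10537 = 495 + 3432493647394/10537 = 3432498863209/10537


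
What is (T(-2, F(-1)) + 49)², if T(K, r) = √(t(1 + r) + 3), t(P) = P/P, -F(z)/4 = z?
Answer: 2601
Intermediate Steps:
F(z) = -4*z
t(P) = 1
T(K, r) = 2 (T(K, r) = √(1 + 3) = √4 = 2)
(T(-2, F(-1)) + 49)² = (2 + 49)² = 51² = 2601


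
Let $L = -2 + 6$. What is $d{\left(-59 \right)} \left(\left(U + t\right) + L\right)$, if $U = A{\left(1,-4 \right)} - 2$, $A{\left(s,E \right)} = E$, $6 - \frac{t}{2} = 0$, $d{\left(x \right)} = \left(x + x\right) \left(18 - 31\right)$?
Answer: $15340$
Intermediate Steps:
$d{\left(x \right)} = - 26 x$ ($d{\left(x \right)} = 2 x \left(-13\right) = - 26 x$)
$L = 4$
$t = 12$ ($t = 12 - 0 = 12 + 0 = 12$)
$U = -6$ ($U = -4 - 2 = -6$)
$d{\left(-59 \right)} \left(\left(U + t\right) + L\right) = \left(-26\right) \left(-59\right) \left(\left(-6 + 12\right) + 4\right) = 1534 \left(6 + 4\right) = 1534 \cdot 10 = 15340$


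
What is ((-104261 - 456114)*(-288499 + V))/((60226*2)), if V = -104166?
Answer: 220039649375/120452 ≈ 1.8268e+6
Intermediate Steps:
((-104261 - 456114)*(-288499 + V))/((60226*2)) = ((-104261 - 456114)*(-288499 - 104166))/((60226*2)) = -560375*(-392665)/120452 = 220039649375*(1/120452) = 220039649375/120452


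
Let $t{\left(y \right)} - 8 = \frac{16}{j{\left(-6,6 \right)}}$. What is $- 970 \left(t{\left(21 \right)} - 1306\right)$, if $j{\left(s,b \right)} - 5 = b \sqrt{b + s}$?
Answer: $1255956$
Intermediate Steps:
$j{\left(s,b \right)} = 5 + b \sqrt{b + s}$
$t{\left(y \right)} = \frac{56}{5}$ ($t{\left(y \right)} = 8 + \frac{16}{5 + 6 \sqrt{6 - 6}} = 8 + \frac{16}{5 + 6 \sqrt{0}} = 8 + \frac{16}{5 + 6 \cdot 0} = 8 + \frac{16}{5 + 0} = 8 + \frac{16}{5} = \frac{56}{5}$)
$- 970 \left(t{\left(21 \right)} - 1306\right) = - 970 \left(\frac{56}{5} - 1306\right) = \left(-970\right) \left(- \frac{6474}{5}\right) = 1255956$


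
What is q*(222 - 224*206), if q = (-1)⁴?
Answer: -45922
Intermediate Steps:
q = 1
q*(222 - 224*206) = 1*(222 - 224*206) = 1*(222 - 46144) = 1*(-45922) = -45922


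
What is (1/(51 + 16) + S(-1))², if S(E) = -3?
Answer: 40000/4489 ≈ 8.9107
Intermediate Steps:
(1/(51 + 16) + S(-1))² = (1/(51 + 16) - 3)² = (1/67 - 3)² = (-200/67)² = 40000/4489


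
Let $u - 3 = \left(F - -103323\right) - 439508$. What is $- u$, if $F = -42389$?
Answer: $378571$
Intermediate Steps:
$u = -378571$ ($u = 3 - 378574 = -378571$)
$- u = \left(-1\right) \left(-378571\right) = 378571$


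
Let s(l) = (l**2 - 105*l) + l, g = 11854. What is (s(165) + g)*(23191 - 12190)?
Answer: 241130919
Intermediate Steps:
s(l) = l**2 - 104*l
(s(165) + g)*(23191 - 12190) = (165*(-104 + 165) + 11854)*(23191 - 12190) = (165*61 + 11854)*11001 = (10065 + 11854)*11001 = 21919*11001 = 241130919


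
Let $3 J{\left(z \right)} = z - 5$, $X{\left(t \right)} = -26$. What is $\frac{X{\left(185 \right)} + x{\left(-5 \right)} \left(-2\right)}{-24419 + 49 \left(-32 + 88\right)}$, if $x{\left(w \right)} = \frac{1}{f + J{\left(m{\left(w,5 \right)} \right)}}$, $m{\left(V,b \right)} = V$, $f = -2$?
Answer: $\frac{41}{34680} \approx 0.0011822$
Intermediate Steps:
$J{\left(z \right)} = - \frac{5}{3} + \frac{z}{3}$ ($J{\left(z \right)} = \frac{z - 5}{3} = \frac{-5 + z}{3} = - \frac{5}{3} + \frac{z}{3}$)
$x{\left(w \right)} = \frac{1}{- \frac{11}{3} + \frac{w}{3}}$ ($x{\left(w \right)} = \frac{1}{-2 + \left(- \frac{5}{3} + \frac{w}{3}\right)} = \frac{1}{- \frac{11}{3} + \frac{w}{3}}$)
$\frac{X{\left(185 \right)} + x{\left(-5 \right)} \left(-2\right)}{-24419 + 49 \left(-32 + 88\right)} = \frac{-26 + \frac{3}{-11 - 5} \left(-2\right)}{-24419 + 49 \left(-32 + 88\right)} = \frac{-26 + \frac{3}{-16} \left(-2\right)}{-24419 + 49 \cdot 56} = \frac{-26 + 3 \left(- \frac{1}{16}\right) \left(-2\right)}{-24419 + 2744} = \frac{-26 - - \frac{3}{8}}{-21675} = \left(-26 + \frac{3}{8}\right) \left(- \frac{1}{21675}\right) = \left(- \frac{205}{8}\right) \left(- \frac{1}{21675}\right) = \frac{41}{34680}$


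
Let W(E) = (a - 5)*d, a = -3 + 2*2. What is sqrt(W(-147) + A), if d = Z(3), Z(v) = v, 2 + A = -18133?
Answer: I*sqrt(18147) ≈ 134.71*I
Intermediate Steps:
A = -18135 (A = -2 - 18133 = -18135)
d = 3
a = 1 (a = -3 + 4 = 1)
W(E) = -12 (W(E) = (1 - 5)*3 = -4*3 = -12)
sqrt(W(-147) + A) = sqrt(-12 - 18135) = sqrt(-18147) = I*sqrt(18147)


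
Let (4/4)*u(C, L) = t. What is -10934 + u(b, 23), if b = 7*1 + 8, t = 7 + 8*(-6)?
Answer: -10975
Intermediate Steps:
t = -41 (t = 7 - 48 = -41)
b = 15 (b = 7 + 8 = 15)
u(C, L) = -41
-10934 + u(b, 23) = -10934 - 41 = -10975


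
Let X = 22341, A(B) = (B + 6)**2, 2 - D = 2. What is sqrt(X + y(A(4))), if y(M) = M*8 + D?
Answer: sqrt(23141) ≈ 152.12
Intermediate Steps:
D = 0 (D = 2 - 1*2 = 2 - 2 = 0)
A(B) = (6 + B)**2
y(M) = 8*M (y(M) = M*8 + 0 = 8*M + 0 = 8*M)
sqrt(X + y(A(4))) = sqrt(22341 + 8*(6 + 4)**2) = sqrt(22341 + 8*10**2) = sqrt(22341 + 8*100) = sqrt(22341 + 800) = sqrt(23141)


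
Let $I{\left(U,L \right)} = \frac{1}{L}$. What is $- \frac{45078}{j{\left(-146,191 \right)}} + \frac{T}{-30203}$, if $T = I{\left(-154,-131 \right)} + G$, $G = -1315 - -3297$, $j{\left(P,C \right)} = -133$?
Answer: $\frac{178320767001}{526226869} \approx 338.87$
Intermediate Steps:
$G = 1982$ ($G = -1315 + 3297 = 1982$)
$T = \frac{259641}{131}$ ($T = \frac{1}{-131} + 1982 = - \frac{1}{131} + 1982 = \frac{259641}{131} \approx 1982.0$)
$- \frac{45078}{j{\left(-146,191 \right)}} + \frac{T}{-30203} = - \frac{45078}{-133} + \frac{259641}{131 \left(-30203\right)} = \left(-45078\right) \left(- \frac{1}{133}\right) + \frac{259641}{131} \left(- \frac{1}{30203}\right) = \frac{45078}{133} - \frac{259641}{3956593} = \frac{178320767001}{526226869}$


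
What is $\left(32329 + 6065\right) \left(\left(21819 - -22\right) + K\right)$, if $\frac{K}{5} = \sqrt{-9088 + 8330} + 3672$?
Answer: $1543477194 + 191970 i \sqrt{758} \approx 1.5435 \cdot 10^{9} + 5.2853 \cdot 10^{6} i$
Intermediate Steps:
$K = 18360 + 5 i \sqrt{758}$ ($K = 5 \left(\sqrt{-9088 + 8330} + 3672\right) = 5 \left(\sqrt{-758} + 3672\right) = 5 \left(i \sqrt{758} + 3672\right) = 5 \left(3672 + i \sqrt{758}\right) = 18360 + 5 i \sqrt{758} \approx 18360.0 + 137.66 i$)
$\left(32329 + 6065\right) \left(\left(21819 - -22\right) + K\right) = \left(32329 + 6065\right) \left(\left(21819 - -22\right) + \left(18360 + 5 i \sqrt{758}\right)\right) = 38394 \left(\left(21819 + 22\right) + \left(18360 + 5 i \sqrt{758}\right)\right) = 38394 \left(21841 + \left(18360 + 5 i \sqrt{758}\right)\right) = 38394 \left(40201 + 5 i \sqrt{758}\right) = 1543477194 + 191970 i \sqrt{758}$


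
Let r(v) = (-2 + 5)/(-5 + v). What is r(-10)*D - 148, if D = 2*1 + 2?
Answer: -744/5 ≈ -148.80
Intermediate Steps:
D = 4 (D = 2 + 2 = 4)
r(v) = 3/(-5 + v)
r(-10)*D - 148 = (3/(-5 - 10))*4 - 148 = (3/(-15))*4 - 148 = (3*(-1/15))*4 - 148 = -⅕*4 - 148 = -⅘ - 148 = -744/5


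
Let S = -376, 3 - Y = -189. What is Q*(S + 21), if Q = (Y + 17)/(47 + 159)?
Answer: -74195/206 ≈ -360.17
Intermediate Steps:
Y = 192 (Y = 3 - 1*(-189) = 3 + 189 = 192)
Q = 209/206 (Q = (192 + 17)/(47 + 159) = 209/206 ≈ 1.0146)
Q*(S + 21) = 209*(-376 + 21)/206 = (209/206)*(-355) = -74195/206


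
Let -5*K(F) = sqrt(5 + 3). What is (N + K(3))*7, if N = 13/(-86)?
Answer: -91/86 - 14*sqrt(2)/5 ≈ -5.0179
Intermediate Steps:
K(F) = -2*sqrt(2)/5 (K(F) = -sqrt(5 + 3)/5 = -2*sqrt(2)/5)
N = -13/86 (N = 13*(-1/86) = -13/86 ≈ -0.15116)
(N + K(3))*7 = (-13/86 - 2*sqrt(2)/5)*7 = -91/86 - 14*sqrt(2)/5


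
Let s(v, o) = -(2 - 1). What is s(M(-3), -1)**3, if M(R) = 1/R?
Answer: -1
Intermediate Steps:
s(v, o) = -1 (s(v, o) = -1*1 = -1)
s(M(-3), -1)**3 = (-1)**3 = -1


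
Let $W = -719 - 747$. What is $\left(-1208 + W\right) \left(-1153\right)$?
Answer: $3083122$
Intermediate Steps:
$W = -1466$
$\left(-1208 + W\right) \left(-1153\right) = \left(-1208 - 1466\right) \left(-1153\right) = \left(-2674\right) \left(-1153\right) = 3083122$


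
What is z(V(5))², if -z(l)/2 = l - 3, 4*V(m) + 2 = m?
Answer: 81/4 ≈ 20.250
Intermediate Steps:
V(m) = -½ + m/4
z(l) = 6 - 2*l (z(l) = -2*(l - 3) = -2*(-3 + l) = 6 - 2*l)
z(V(5))² = (6 - 2*(-½ + (¼)*5))² = (6 - 2*(-½ + 5/4))² = (6 - 2*¾)² = (6 - 3/2)² = (9/2)² = 81/4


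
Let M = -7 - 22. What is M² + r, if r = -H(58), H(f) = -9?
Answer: 850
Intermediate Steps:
M = -29
r = 9 (r = -1*(-9) = 9)
M² + r = (-29)² + 9 = 841 + 9 = 850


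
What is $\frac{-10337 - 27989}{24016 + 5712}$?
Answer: $- \frac{19163}{14864} \approx -1.2892$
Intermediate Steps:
$\frac{-10337 - 27989}{24016 + 5712} = - \frac{38326}{29728} = \left(-38326\right) \frac{1}{29728} = - \frac{19163}{14864}$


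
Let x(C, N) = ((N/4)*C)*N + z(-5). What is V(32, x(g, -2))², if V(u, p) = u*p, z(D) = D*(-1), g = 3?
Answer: 65536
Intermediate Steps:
z(D) = -D
x(C, N) = 5 + C*N²/4 (x(C, N) = ((N/4)*C)*N - 1*(-5) = ((N*(¼))*C)*N + 5 = ((N/4)*C)*N + 5 = (C*N/4)*N + 5 = C*N²/4 + 5 = 5 + C*N²/4)
V(u, p) = p*u
V(32, x(g, -2))² = ((5 + (¼)*3*(-2)²)*32)² = ((5 + (¼)*3*4)*32)² = ((5 + 3)*32)² = (8*32)² = 256² = 65536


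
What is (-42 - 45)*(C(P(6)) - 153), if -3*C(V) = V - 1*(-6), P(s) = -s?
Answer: 13311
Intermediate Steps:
C(V) = -2 - V/3 (C(V) = -(V - 1*(-6))/3 = -(V + 6)/3 = -(6 + V)/3 = -2 - V/3)
(-42 - 45)*(C(P(6)) - 153) = (-42 - 45)*((-2 - (-1)*6/3) - 153) = -87*((-2 - ⅓*(-6)) - 153) = -87*((-2 + 2) - 153) = -87*(0 - 153) = -87*(-153) = 13311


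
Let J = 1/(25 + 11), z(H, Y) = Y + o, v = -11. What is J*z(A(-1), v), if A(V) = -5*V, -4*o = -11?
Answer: -11/48 ≈ -0.22917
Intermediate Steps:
o = 11/4 (o = -¼*(-11) = 11/4 ≈ 2.7500)
z(H, Y) = 11/4 + Y (z(H, Y) = Y + 11/4 = 11/4 + Y)
J = 1/36 ≈ 0.027778
J*z(A(-1), v) = (11/4 - 11)/36 = (1/36)*(-33/4) = -11/48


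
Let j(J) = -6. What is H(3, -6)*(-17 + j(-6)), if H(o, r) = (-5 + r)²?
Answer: -2783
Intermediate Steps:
H(3, -6)*(-17 + j(-6)) = (-5 - 6)²*(-17 - 6) = (-11)²*(-23) = 121*(-23) = -2783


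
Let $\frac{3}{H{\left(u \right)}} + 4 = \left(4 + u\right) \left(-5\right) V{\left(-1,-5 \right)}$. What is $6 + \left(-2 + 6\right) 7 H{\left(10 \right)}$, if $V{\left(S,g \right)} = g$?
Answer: $\frac{1080}{173} \approx 6.2428$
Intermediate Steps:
$H{\left(u \right)} = \frac{3}{96 + 25 u}$ ($H{\left(u \right)} = \frac{3}{-4 + \left(4 + u\right) \left(-5\right) \left(-5\right)} = \frac{3}{-4 + \left(-20 - 5 u\right) \left(-5\right)} = \frac{3}{-4 + \left(100 + 25 u\right)} = \frac{3}{96 + 25 u}$)
$6 + \left(-2 + 6\right) 7 H{\left(10 \right)} = 6 + \left(-2 + 6\right) 7 \frac{3}{96 + 25 \cdot 10} = 6 + 4 \cdot 7 \frac{3}{96 + 250} = 6 + 28 \cdot \frac{3}{346} = 6 + \frac{42}{173} = \frac{1080}{173}$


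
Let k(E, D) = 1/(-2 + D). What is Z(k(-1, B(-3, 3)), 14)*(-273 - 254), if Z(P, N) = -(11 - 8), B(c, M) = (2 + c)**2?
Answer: 1581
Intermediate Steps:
Z(P, N) = -3 (Z(P, N) = -1*3 = -3)
Z(k(-1, B(-3, 3)), 14)*(-273 - 254) = -3*(-273 - 254) = -3*(-527) = 1581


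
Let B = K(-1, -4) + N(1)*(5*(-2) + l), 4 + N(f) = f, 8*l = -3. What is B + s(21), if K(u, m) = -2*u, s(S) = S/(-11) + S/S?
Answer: 2835/88 ≈ 32.216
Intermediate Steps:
l = -3/8 (l = (1/8)*(-3) = -3/8 ≈ -0.37500)
s(S) = 1 - S/11 (s(S) = S*(-1/11) + 1 = -S/11 + 1 = 1 - S/11)
N(f) = -4 + f
B = 265/8 (B = -2*(-1) + (-4 + 1)*(5*(-2) - 3/8) = 2 - 3*(-10 - 3/8) = 2 - 3*(-83/8) = 2 + 249/8 = 265/8 ≈ 33.125)
B + s(21) = 265/8 + (1 - 1/11*21) = 265/8 + (1 - 21/11) = 265/8 - 10/11 = 2835/88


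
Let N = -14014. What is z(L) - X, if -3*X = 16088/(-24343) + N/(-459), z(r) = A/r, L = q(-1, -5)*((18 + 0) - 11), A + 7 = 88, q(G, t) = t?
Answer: 8966399159/1173210885 ≈ 7.6426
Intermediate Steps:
A = 81 (A = -7 + 88 = 81)
L = -35 (L = -5*((18 + 0) - 11) = -5*(18 - 11) = -5*7 = -35)
z(r) = 81/r
X = -333758410/33520311 (X = -(16088/(-24343) - 14014/(-459))/3 = -(16088*(-1/24343) - 14014*(-1/459))/3 = -(-16088/24343 + 14014/459)/3 = -1/3*333758410/11173437 = -333758410/33520311 ≈ -9.9569)
z(L) - X = 81/(-35) - 1*(-333758410/33520311) = 81*(-1/35) + 333758410/33520311 = -81/35 + 333758410/33520311 = 8966399159/1173210885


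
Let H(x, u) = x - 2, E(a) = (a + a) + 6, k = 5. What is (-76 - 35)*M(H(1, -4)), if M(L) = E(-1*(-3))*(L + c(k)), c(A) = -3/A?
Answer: 10656/5 ≈ 2131.2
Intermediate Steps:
E(a) = 6 + 2*a (E(a) = 2*a + 6 = 6 + 2*a)
H(x, u) = -2 + x
M(L) = -36/5 + 12*L (M(L) = (6 + 2*(-1*(-3)))*(L - 3/5) = (6 + 2*3)*(L - 3*1/5) = (6 + 6)*(L - 3/5) = 12*(-3/5 + L) = -36/5 + 12*L)
(-76 - 35)*M(H(1, -4)) = (-76 - 35)*(-36/5 + 12*(-2 + 1)) = -111*(-36/5 + 12*(-1)) = -111*(-36/5 - 12) = -111*(-96/5) = 10656/5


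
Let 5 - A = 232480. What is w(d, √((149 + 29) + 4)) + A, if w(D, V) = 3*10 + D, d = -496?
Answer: -232941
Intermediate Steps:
A = -232475 (A = 5 - 1*232480 = 5 - 232480 = -232475)
w(D, V) = 30 + D
w(d, √((149 + 29) + 4)) + A = (30 - 496) - 232475 = -466 - 232475 = -232941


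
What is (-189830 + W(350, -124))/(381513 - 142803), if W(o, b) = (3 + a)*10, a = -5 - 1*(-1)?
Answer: -6328/7957 ≈ -0.79527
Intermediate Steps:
a = -4 (a = -5 + 1 = -4)
W(o, b) = -10 (W(o, b) = (3 - 4)*10 = -1*10 = -10)
(-189830 + W(350, -124))/(381513 - 142803) = (-189830 - 10)/(381513 - 142803) = -189840/238710 = -189840*1/238710 = -6328/7957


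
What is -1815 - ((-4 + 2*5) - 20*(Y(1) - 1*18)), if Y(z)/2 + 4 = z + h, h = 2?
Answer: -2221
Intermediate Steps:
Y(z) = -4 + 2*z (Y(z) = -8 + 2*(z + 2) = -8 + 2*(2 + z) = -8 + (4 + 2*z) = -4 + 2*z)
-1815 - ((-4 + 2*5) - 20*(Y(1) - 1*18)) = -1815 - ((-4 + 2*5) - 20*((-4 + 2*1) - 1*18)) = -1815 - ((-4 + 10) - 20*((-4 + 2) - 18)) = -1815 - (6 - 20*(-2 - 18)) = -1815 - (6 - 20*(-20)) = -1815 - (6 + 400) = -1815 - 1*406 = -1815 - 406 = -2221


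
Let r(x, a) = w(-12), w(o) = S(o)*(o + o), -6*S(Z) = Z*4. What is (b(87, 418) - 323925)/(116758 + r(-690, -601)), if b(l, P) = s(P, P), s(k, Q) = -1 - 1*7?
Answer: -323933/116566 ≈ -2.7790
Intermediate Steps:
S(Z) = -2*Z/3 (S(Z) = -Z*4/6 = -2*Z/3)
w(o) = -4*o²/3 (w(o) = (-2*o/3)*(o + o) = (-2*o/3)*(2*o) = -4*o²/3)
s(k, Q) = -8 (s(k, Q) = -1 - 7 = -8)
r(x, a) = -192 (r(x, a) = -4/3*(-12)² = -4/3*144 = -192)
b(l, P) = -8
(b(87, 418) - 323925)/(116758 + r(-690, -601)) = (-8 - 323925)/(116758 - 192) = -323933/116566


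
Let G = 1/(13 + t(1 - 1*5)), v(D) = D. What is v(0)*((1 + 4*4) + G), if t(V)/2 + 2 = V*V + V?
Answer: 0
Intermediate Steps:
t(V) = -4 + 2*V + 2*V² (t(V) = -4 + 2*(V*V + V) = -4 + 2*(V² + V) = -4 + 2*(V + V²) = -4 + (2*V + 2*V²) = -4 + 2*V + 2*V²)
G = 1/33 (G = 1/(13 + (-4 + 2*(1 - 1*5) + 2*(1 - 1*5)²)) = 1/(13 + (-4 + 2*(1 - 5) + 2*(1 - 5)²)) = 1/(13 + (-4 + 2*(-4) + 2*(-4)²)) = 1/(13 + (-4 - 8 + 2*16)) = 1/(13 + (-4 - 8 + 32)) = 1/(13 + 20) = 1/33 ≈ 0.030303)
v(0)*((1 + 4*4) + G) = 0*((1 + 4*4) + 1/33) = 0*((1 + 16) + 1/33) = 0*(17 + 1/33) = 0*(562/33) = 0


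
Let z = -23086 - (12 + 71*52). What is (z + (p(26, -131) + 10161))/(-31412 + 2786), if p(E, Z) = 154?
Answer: 16475/28626 ≈ 0.57553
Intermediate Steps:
z = -26790 (z = -23086 - (12 + 3692) = -23086 - 1*3704 = -23086 - 3704 = -26790)
(z + (p(26, -131) + 10161))/(-31412 + 2786) = (-26790 + (154 + 10161))/(-31412 + 2786) = (-26790 + 10315)/(-28626) = -16475*(-1/28626) = 16475/28626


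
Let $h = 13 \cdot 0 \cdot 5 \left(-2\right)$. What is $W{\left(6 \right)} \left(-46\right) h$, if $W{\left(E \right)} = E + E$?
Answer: $0$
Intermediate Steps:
$W{\left(E \right)} = 2 E$
$h = 0$ ($h = 13 \cdot 0 \left(-2\right) = 13 \cdot 0 = 0$)
$W{\left(6 \right)} \left(-46\right) h = 2 \cdot 6 \left(-46\right) 0 = 12 \left(-46\right) 0 = \left(-552\right) 0 = 0$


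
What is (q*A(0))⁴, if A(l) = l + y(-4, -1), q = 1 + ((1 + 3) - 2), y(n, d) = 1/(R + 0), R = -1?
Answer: 81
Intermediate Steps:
y(n, d) = -1 (y(n, d) = 1/(-1 + 0) = 1/(-1) = -1)
q = 3 (q = 1 + (4 - 2) = 1 + 2 = 3)
A(l) = -1 + l (A(l) = l - 1 = -1 + l)
(q*A(0))⁴ = (3*(-1 + 0))⁴ = (3*(-1))⁴ = (-3)⁴ = 81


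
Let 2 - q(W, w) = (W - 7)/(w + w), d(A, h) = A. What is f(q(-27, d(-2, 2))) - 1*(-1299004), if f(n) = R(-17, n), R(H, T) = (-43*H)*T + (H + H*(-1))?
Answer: 2588505/2 ≈ 1.2943e+6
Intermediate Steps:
R(H, T) = -43*H*T (R(H, T) = -43*H*T + (H - H) = -43*H*T + 0 = -43*H*T)
q(W, w) = 2 - (-7 + W)/(2*w) (q(W, w) = 2 - (W - 7)/(w + w) = 2 - (-7 + W)/(2*w))
f(n) = 731*n (f(n) = -43*(-17)*n = 731*n)
f(q(-27, d(-2, 2))) - 1*(-1299004) = 731*((½)*(7 - 1*(-27) + 4*(-2))/(-2)) - 1*(-1299004) = 731*((½)*(-½)*(7 + 27 - 8)) + 1299004 = 731*((½)*(-½)*26) + 1299004 = 731*(-13/2) + 1299004 = -9503/2 + 1299004 = 2588505/2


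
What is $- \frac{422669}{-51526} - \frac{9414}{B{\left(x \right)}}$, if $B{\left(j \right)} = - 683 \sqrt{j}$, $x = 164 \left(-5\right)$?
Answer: $\frac{422669}{51526} - \frac{4707 i \sqrt{205}}{140015} \approx 8.203 - 0.48133 i$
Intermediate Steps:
$x = -820$
$- \frac{422669}{-51526} - \frac{9414}{B{\left(x \right)}} = - \frac{422669}{-51526} - \frac{9414}{\left(-683\right) \sqrt{-820}} = \left(-422669\right) \left(- \frac{1}{51526}\right) - \frac{9414}{\left(-683\right) 2 i \sqrt{205}} = \frac{422669}{51526} - \frac{9414}{\left(-1366\right) i \sqrt{205}} = \frac{422669}{51526} - 9414 \frac{i \sqrt{205}}{280030} = \frac{422669}{51526} - \frac{4707 i \sqrt{205}}{140015}$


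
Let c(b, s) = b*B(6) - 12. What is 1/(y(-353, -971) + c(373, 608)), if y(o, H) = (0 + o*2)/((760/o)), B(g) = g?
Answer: 380/970489 ≈ 0.00039156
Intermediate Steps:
y(o, H) = o**2/380 (y(o, H) = (0 + 2*o)*(o/760) = (2*o)*(o/760) = o**2/380)
c(b, s) = -12 + 6*b (c(b, s) = b*6 - 12 = 6*b - 12 = -12 + 6*b)
1/(y(-353, -971) + c(373, 608)) = 1/((1/380)*(-353)**2 + (-12 + 6*373)) = 1/((1/380)*124609 + (-12 + 2238)) = 1/(124609/380 + 2226) = 1/(970489/380) = 380/970489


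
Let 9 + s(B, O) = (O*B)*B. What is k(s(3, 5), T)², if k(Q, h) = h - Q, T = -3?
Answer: 1521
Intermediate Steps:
s(B, O) = -9 + O*B² (s(B, O) = -9 + (O*B)*B = -9 + (B*O)*B = -9 + O*B²)
k(s(3, 5), T)² = (-3 - (-9 + 5*3²))² = (-3 - (-9 + 5*9))² = (-3 - (-9 + 45))² = (-3 - 1*36)² = (-3 - 36)² = (-39)² = 1521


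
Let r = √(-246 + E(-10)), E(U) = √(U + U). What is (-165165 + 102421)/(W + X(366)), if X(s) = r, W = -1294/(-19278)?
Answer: -604789416/(647 + 9639*√2*√(-123 + I*√5)) ≈ -53.467 + 3999.5*I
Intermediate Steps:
W = 647/9639 (W = -1294*(-1/19278) = 647/9639 ≈ 0.067123)
E(U) = √2*√U (E(U) = √(2*U) = √2*√U)
r = √(-246 + 2*I*√5) (r = √(-246 + √2*√(-10)) = √(-246 + √2*(I*√10)) = √(-246 + 2*I*√5) ≈ 0.1426 + 15.685*I)
X(s) = √(-246 + 2*I*√5)
(-165165 + 102421)/(W + X(366)) = (-165165 + 102421)/(647/9639 + √(-246 + 2*I*√5)) = -62744/(647/9639 + √(-246 + 2*I*√5))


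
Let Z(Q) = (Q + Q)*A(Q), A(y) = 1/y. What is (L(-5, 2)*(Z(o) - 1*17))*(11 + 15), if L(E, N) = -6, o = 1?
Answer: 2340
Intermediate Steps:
Z(Q) = 2 (Z(Q) = (Q + Q)/Q = (2*Q)/Q = 2)
(L(-5, 2)*(Z(o) - 1*17))*(11 + 15) = (-6*(2 - 1*17))*(11 + 15) = -6*(2 - 17)*26 = -6*(-15)*26 = 90*26 = 2340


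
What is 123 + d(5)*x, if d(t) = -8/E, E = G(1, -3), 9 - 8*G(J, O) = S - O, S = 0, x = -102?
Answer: 1211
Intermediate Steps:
G(J, O) = 9/8 + O/8 (G(J, O) = 9/8 - (0 - O)/8 = 9/8 - (-1)*O/8 = 9/8 + O/8)
E = ¾ (E = 9/8 + (⅛)*(-3) = 9/8 - 3/8 = ¾ ≈ 0.75000)
d(t) = -32/3 (d(t) = -8/¾ = -8*4/3 = -32/3)
123 + d(5)*x = 123 - 32/3*(-102) = 123 + 1088 = 1211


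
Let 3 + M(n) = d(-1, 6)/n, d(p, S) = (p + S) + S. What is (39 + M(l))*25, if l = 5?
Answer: 955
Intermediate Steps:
d(p, S) = p + 2*S (d(p, S) = (S + p) + S = p + 2*S)
M(n) = -3 + 11/n (M(n) = -3 + (-1 + 2*6)/n = -3 + (-1 + 12)/n = -3 + 11/n)
(39 + M(l))*25 = (39 + (-3 + 11/5))*25 = (39 - ⅘)*25 = (191/5)*25 = 955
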